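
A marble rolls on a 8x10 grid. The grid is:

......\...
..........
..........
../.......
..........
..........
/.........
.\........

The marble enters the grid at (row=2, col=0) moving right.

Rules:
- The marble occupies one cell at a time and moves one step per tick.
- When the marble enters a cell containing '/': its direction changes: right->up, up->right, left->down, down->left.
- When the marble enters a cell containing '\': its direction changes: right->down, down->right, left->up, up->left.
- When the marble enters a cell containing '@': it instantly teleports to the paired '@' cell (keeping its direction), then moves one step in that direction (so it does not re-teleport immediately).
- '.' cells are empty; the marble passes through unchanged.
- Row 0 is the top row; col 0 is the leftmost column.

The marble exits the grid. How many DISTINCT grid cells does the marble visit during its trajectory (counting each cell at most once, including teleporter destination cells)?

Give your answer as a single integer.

Step 1: enter (2,0), '.' pass, move right to (2,1)
Step 2: enter (2,1), '.' pass, move right to (2,2)
Step 3: enter (2,2), '.' pass, move right to (2,3)
Step 4: enter (2,3), '.' pass, move right to (2,4)
Step 5: enter (2,4), '.' pass, move right to (2,5)
Step 6: enter (2,5), '.' pass, move right to (2,6)
Step 7: enter (2,6), '.' pass, move right to (2,7)
Step 8: enter (2,7), '.' pass, move right to (2,8)
Step 9: enter (2,8), '.' pass, move right to (2,9)
Step 10: enter (2,9), '.' pass, move right to (2,10)
Step 11: at (2,10) — EXIT via right edge, pos 2
Distinct cells visited: 10 (path length 10)

Answer: 10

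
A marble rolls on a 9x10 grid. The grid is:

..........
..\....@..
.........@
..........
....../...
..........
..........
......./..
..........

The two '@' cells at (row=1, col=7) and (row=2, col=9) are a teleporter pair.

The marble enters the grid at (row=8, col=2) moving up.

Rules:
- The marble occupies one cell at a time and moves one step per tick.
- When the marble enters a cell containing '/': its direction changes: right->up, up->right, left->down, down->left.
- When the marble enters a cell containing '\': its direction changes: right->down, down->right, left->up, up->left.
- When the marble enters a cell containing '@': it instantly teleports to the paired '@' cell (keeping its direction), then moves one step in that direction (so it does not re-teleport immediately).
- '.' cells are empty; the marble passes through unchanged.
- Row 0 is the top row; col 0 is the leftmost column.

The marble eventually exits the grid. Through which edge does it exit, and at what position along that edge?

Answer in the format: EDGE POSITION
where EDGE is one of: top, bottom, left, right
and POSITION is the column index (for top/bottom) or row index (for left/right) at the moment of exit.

Step 1: enter (8,2), '.' pass, move up to (7,2)
Step 2: enter (7,2), '.' pass, move up to (6,2)
Step 3: enter (6,2), '.' pass, move up to (5,2)
Step 4: enter (5,2), '.' pass, move up to (4,2)
Step 5: enter (4,2), '.' pass, move up to (3,2)
Step 6: enter (3,2), '.' pass, move up to (2,2)
Step 7: enter (2,2), '.' pass, move up to (1,2)
Step 8: enter (1,2), '\' deflects up->left, move left to (1,1)
Step 9: enter (1,1), '.' pass, move left to (1,0)
Step 10: enter (1,0), '.' pass, move left to (1,-1)
Step 11: at (1,-1) — EXIT via left edge, pos 1

Answer: left 1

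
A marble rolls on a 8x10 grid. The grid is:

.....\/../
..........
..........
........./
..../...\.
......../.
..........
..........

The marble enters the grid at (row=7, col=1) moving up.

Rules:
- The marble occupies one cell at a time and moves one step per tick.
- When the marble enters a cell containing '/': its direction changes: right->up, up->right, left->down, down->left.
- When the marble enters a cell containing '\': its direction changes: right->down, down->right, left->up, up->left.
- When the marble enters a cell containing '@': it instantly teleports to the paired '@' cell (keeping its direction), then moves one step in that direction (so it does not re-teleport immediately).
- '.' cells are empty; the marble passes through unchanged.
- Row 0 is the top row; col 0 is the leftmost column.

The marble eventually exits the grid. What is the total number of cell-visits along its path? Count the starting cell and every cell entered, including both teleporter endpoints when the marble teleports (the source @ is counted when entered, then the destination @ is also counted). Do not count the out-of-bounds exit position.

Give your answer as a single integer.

Step 1: enter (7,1), '.' pass, move up to (6,1)
Step 2: enter (6,1), '.' pass, move up to (5,1)
Step 3: enter (5,1), '.' pass, move up to (4,1)
Step 4: enter (4,1), '.' pass, move up to (3,1)
Step 5: enter (3,1), '.' pass, move up to (2,1)
Step 6: enter (2,1), '.' pass, move up to (1,1)
Step 7: enter (1,1), '.' pass, move up to (0,1)
Step 8: enter (0,1), '.' pass, move up to (-1,1)
Step 9: at (-1,1) — EXIT via top edge, pos 1
Path length (cell visits): 8

Answer: 8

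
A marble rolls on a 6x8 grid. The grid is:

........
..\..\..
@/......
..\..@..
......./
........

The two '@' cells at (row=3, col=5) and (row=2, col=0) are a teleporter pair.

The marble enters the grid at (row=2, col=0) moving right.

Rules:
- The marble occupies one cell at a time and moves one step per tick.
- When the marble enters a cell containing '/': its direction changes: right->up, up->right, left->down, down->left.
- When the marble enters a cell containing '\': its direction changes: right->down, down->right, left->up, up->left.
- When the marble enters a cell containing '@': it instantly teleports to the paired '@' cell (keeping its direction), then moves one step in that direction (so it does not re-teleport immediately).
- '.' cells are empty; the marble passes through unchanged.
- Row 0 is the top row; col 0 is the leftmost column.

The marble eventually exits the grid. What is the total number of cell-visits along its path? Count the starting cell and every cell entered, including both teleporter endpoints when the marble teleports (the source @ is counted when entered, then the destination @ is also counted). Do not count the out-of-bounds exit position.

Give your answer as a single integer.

Answer: 4

Derivation:
Step 1: enter (2,0), '@' teleport (2,0)->(3,5), also enter (3,5), move right to (3,6)
Step 2: enter (3,6), '.' pass, move right to (3,7)
Step 3: enter (3,7), '.' pass, move right to (3,8)
Step 4: at (3,8) — EXIT via right edge, pos 3
Path length (cell visits): 4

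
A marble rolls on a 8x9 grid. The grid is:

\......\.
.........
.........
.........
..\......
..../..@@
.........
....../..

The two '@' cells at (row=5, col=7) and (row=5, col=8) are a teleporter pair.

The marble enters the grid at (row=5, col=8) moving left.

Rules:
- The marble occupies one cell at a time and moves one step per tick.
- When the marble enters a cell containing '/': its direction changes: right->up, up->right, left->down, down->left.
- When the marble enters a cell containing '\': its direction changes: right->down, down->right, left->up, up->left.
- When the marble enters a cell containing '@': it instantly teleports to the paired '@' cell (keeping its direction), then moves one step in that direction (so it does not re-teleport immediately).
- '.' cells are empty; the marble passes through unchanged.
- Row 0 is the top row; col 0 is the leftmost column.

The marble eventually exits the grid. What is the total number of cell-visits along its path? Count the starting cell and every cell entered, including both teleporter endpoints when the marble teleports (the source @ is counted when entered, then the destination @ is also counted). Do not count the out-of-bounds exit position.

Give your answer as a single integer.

Answer: 7

Derivation:
Step 1: enter (5,8), '@' teleport (5,8)->(5,7), also enter (5,7), move left to (5,6)
Step 2: enter (5,6), '.' pass, move left to (5,5)
Step 3: enter (5,5), '.' pass, move left to (5,4)
Step 4: enter (5,4), '/' deflects left->down, move down to (6,4)
Step 5: enter (6,4), '.' pass, move down to (7,4)
Step 6: enter (7,4), '.' pass, move down to (8,4)
Step 7: at (8,4) — EXIT via bottom edge, pos 4
Path length (cell visits): 7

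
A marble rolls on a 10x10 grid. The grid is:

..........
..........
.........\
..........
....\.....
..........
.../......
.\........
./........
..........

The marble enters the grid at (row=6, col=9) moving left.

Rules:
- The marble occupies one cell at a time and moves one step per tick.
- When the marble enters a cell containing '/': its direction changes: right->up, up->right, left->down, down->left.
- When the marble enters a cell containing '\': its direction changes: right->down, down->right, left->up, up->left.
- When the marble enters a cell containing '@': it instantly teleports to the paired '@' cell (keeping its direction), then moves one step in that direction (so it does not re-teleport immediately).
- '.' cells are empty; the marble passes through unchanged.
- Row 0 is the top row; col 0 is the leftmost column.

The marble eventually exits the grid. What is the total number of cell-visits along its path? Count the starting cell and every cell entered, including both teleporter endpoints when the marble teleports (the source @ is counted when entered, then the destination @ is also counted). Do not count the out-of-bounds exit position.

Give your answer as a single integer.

Answer: 10

Derivation:
Step 1: enter (6,9), '.' pass, move left to (6,8)
Step 2: enter (6,8), '.' pass, move left to (6,7)
Step 3: enter (6,7), '.' pass, move left to (6,6)
Step 4: enter (6,6), '.' pass, move left to (6,5)
Step 5: enter (6,5), '.' pass, move left to (6,4)
Step 6: enter (6,4), '.' pass, move left to (6,3)
Step 7: enter (6,3), '/' deflects left->down, move down to (7,3)
Step 8: enter (7,3), '.' pass, move down to (8,3)
Step 9: enter (8,3), '.' pass, move down to (9,3)
Step 10: enter (9,3), '.' pass, move down to (10,3)
Step 11: at (10,3) — EXIT via bottom edge, pos 3
Path length (cell visits): 10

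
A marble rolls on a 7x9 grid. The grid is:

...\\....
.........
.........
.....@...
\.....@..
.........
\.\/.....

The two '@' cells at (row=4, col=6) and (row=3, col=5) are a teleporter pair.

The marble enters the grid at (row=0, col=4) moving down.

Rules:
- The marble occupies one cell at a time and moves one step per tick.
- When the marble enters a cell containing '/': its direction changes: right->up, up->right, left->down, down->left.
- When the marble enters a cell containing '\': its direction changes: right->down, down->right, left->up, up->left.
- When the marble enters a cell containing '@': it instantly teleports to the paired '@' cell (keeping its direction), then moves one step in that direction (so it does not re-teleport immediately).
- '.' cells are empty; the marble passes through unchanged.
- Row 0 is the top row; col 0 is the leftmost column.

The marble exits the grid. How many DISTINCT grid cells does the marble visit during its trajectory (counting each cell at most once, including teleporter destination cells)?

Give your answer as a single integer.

Answer: 5

Derivation:
Step 1: enter (0,4), '\' deflects down->right, move right to (0,5)
Step 2: enter (0,5), '.' pass, move right to (0,6)
Step 3: enter (0,6), '.' pass, move right to (0,7)
Step 4: enter (0,7), '.' pass, move right to (0,8)
Step 5: enter (0,8), '.' pass, move right to (0,9)
Step 6: at (0,9) — EXIT via right edge, pos 0
Distinct cells visited: 5 (path length 5)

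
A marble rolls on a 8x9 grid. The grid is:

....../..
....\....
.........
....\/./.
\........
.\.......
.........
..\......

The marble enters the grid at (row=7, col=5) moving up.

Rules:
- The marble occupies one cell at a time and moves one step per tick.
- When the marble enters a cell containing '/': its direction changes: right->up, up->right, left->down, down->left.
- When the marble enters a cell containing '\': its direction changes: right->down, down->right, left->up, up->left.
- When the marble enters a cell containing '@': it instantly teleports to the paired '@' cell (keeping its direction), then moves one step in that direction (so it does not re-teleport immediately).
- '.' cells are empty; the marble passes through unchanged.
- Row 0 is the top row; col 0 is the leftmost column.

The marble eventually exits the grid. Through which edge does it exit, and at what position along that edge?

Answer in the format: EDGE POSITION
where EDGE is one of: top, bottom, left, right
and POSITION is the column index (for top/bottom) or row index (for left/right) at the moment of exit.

Answer: top 7

Derivation:
Step 1: enter (7,5), '.' pass, move up to (6,5)
Step 2: enter (6,5), '.' pass, move up to (5,5)
Step 3: enter (5,5), '.' pass, move up to (4,5)
Step 4: enter (4,5), '.' pass, move up to (3,5)
Step 5: enter (3,5), '/' deflects up->right, move right to (3,6)
Step 6: enter (3,6), '.' pass, move right to (3,7)
Step 7: enter (3,7), '/' deflects right->up, move up to (2,7)
Step 8: enter (2,7), '.' pass, move up to (1,7)
Step 9: enter (1,7), '.' pass, move up to (0,7)
Step 10: enter (0,7), '.' pass, move up to (-1,7)
Step 11: at (-1,7) — EXIT via top edge, pos 7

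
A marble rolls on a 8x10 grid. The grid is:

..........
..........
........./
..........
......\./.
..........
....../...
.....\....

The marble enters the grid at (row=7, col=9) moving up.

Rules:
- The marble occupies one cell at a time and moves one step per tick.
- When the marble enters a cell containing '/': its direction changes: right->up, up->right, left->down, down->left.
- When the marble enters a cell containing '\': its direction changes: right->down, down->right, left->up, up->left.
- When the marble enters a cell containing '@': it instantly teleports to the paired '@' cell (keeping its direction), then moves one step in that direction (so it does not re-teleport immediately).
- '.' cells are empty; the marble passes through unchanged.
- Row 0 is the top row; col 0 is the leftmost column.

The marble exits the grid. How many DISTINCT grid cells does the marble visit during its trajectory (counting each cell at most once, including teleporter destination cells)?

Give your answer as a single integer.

Answer: 6

Derivation:
Step 1: enter (7,9), '.' pass, move up to (6,9)
Step 2: enter (6,9), '.' pass, move up to (5,9)
Step 3: enter (5,9), '.' pass, move up to (4,9)
Step 4: enter (4,9), '.' pass, move up to (3,9)
Step 5: enter (3,9), '.' pass, move up to (2,9)
Step 6: enter (2,9), '/' deflects up->right, move right to (2,10)
Step 7: at (2,10) — EXIT via right edge, pos 2
Distinct cells visited: 6 (path length 6)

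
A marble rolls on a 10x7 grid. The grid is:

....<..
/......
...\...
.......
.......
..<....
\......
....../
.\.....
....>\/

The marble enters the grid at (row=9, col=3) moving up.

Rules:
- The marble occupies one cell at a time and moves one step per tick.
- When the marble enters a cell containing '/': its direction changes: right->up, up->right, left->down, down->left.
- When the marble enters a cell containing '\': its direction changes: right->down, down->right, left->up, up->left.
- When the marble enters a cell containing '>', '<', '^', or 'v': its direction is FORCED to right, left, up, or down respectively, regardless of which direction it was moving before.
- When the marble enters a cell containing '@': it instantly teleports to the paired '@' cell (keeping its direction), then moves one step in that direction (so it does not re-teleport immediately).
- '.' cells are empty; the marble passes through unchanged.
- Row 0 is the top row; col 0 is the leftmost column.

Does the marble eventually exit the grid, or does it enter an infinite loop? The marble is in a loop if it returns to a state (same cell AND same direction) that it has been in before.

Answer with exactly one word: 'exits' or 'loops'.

Answer: exits

Derivation:
Step 1: enter (9,3), '.' pass, move up to (8,3)
Step 2: enter (8,3), '.' pass, move up to (7,3)
Step 3: enter (7,3), '.' pass, move up to (6,3)
Step 4: enter (6,3), '.' pass, move up to (5,3)
Step 5: enter (5,3), '.' pass, move up to (4,3)
Step 6: enter (4,3), '.' pass, move up to (3,3)
Step 7: enter (3,3), '.' pass, move up to (2,3)
Step 8: enter (2,3), '\' deflects up->left, move left to (2,2)
Step 9: enter (2,2), '.' pass, move left to (2,1)
Step 10: enter (2,1), '.' pass, move left to (2,0)
Step 11: enter (2,0), '.' pass, move left to (2,-1)
Step 12: at (2,-1) — EXIT via left edge, pos 2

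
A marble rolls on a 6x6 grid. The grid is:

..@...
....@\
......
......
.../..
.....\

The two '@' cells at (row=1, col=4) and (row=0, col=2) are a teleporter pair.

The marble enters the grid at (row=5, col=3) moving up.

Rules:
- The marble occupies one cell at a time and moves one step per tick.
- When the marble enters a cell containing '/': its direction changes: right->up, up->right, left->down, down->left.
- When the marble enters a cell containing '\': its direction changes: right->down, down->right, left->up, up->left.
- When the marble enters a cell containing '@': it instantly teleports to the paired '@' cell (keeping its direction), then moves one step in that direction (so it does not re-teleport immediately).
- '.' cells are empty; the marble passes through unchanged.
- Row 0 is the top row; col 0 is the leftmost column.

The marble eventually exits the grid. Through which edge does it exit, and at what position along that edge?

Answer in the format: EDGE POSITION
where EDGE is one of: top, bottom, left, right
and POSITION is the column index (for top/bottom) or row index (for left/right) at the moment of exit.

Step 1: enter (5,3), '.' pass, move up to (4,3)
Step 2: enter (4,3), '/' deflects up->right, move right to (4,4)
Step 3: enter (4,4), '.' pass, move right to (4,5)
Step 4: enter (4,5), '.' pass, move right to (4,6)
Step 5: at (4,6) — EXIT via right edge, pos 4

Answer: right 4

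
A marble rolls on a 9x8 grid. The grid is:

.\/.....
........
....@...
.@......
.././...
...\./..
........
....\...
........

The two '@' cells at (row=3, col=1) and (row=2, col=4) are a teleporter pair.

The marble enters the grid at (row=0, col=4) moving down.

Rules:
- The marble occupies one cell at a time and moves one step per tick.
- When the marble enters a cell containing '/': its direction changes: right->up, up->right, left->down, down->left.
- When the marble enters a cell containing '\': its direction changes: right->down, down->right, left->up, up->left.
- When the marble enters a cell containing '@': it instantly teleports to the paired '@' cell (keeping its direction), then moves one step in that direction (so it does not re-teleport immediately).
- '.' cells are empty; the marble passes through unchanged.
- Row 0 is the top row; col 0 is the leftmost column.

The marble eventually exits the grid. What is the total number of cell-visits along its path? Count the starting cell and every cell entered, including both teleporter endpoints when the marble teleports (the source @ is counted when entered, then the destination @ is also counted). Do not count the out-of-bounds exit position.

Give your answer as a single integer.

Step 1: enter (0,4), '.' pass, move down to (1,4)
Step 2: enter (1,4), '.' pass, move down to (2,4)
Step 3: enter (2,4), '@' teleport (2,4)->(3,1), also enter (3,1), move down to (4,1)
Step 4: enter (4,1), '.' pass, move down to (5,1)
Step 5: enter (5,1), '.' pass, move down to (6,1)
Step 6: enter (6,1), '.' pass, move down to (7,1)
Step 7: enter (7,1), '.' pass, move down to (8,1)
Step 8: enter (8,1), '.' pass, move down to (9,1)
Step 9: at (9,1) — EXIT via bottom edge, pos 1
Path length (cell visits): 9

Answer: 9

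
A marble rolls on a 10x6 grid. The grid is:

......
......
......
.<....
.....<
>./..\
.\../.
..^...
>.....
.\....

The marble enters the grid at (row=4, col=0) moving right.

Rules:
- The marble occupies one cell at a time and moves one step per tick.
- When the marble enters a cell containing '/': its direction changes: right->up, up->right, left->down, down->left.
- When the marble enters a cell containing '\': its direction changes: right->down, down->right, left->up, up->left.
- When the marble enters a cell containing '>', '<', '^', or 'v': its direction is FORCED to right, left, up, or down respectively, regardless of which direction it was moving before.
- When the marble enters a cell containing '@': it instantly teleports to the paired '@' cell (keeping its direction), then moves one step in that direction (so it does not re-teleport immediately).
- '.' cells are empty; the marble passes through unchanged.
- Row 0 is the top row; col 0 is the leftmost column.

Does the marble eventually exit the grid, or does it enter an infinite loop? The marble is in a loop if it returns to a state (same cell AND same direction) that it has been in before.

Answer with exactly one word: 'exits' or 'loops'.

Step 1: enter (4,0), '.' pass, move right to (4,1)
Step 2: enter (4,1), '.' pass, move right to (4,2)
Step 3: enter (4,2), '.' pass, move right to (4,3)
Step 4: enter (4,3), '.' pass, move right to (4,4)
Step 5: enter (4,4), '.' pass, move right to (4,5)
Step 6: enter (4,5), '<' forces right->left, move left to (4,4)
Step 7: enter (4,4), '.' pass, move left to (4,3)
Step 8: enter (4,3), '.' pass, move left to (4,2)
Step 9: enter (4,2), '.' pass, move left to (4,1)
Step 10: enter (4,1), '.' pass, move left to (4,0)
Step 11: enter (4,0), '.' pass, move left to (4,-1)
Step 12: at (4,-1) — EXIT via left edge, pos 4

Answer: exits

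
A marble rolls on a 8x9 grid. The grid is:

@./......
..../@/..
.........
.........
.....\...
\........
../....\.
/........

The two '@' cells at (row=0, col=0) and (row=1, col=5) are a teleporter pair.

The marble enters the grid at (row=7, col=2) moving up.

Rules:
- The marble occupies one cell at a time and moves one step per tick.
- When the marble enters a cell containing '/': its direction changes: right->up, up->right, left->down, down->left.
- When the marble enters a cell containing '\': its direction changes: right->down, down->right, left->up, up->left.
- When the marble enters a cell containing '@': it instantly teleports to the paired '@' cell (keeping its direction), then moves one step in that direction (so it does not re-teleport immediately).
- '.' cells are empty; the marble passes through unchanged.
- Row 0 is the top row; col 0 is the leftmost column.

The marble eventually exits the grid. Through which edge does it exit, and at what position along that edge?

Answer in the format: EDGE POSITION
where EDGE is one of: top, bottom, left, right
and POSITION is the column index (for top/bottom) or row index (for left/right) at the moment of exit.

Answer: bottom 7

Derivation:
Step 1: enter (7,2), '.' pass, move up to (6,2)
Step 2: enter (6,2), '/' deflects up->right, move right to (6,3)
Step 3: enter (6,3), '.' pass, move right to (6,4)
Step 4: enter (6,4), '.' pass, move right to (6,5)
Step 5: enter (6,5), '.' pass, move right to (6,6)
Step 6: enter (6,6), '.' pass, move right to (6,7)
Step 7: enter (6,7), '\' deflects right->down, move down to (7,7)
Step 8: enter (7,7), '.' pass, move down to (8,7)
Step 9: at (8,7) — EXIT via bottom edge, pos 7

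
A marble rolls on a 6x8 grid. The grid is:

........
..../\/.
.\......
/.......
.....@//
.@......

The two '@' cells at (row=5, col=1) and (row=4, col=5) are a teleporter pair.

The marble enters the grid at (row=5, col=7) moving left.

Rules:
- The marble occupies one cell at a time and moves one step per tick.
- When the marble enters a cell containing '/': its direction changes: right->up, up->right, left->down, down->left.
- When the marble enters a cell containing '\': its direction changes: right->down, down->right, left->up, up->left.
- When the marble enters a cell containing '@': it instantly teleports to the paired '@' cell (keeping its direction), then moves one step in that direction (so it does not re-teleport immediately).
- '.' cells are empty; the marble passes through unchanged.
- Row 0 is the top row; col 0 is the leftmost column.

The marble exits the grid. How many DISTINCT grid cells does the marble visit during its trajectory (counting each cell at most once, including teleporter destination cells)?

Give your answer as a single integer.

Answer: 13

Derivation:
Step 1: enter (5,7), '.' pass, move left to (5,6)
Step 2: enter (5,6), '.' pass, move left to (5,5)
Step 3: enter (5,5), '.' pass, move left to (5,4)
Step 4: enter (5,4), '.' pass, move left to (5,3)
Step 5: enter (5,3), '.' pass, move left to (5,2)
Step 6: enter (5,2), '.' pass, move left to (5,1)
Step 7: enter (5,1), '@' teleport (5,1)->(4,5), also enter (4,5), move left to (4,4)
Step 8: enter (4,4), '.' pass, move left to (4,3)
Step 9: enter (4,3), '.' pass, move left to (4,2)
Step 10: enter (4,2), '.' pass, move left to (4,1)
Step 11: enter (4,1), '.' pass, move left to (4,0)
Step 12: enter (4,0), '.' pass, move left to (4,-1)
Step 13: at (4,-1) — EXIT via left edge, pos 4
Distinct cells visited: 13 (path length 13)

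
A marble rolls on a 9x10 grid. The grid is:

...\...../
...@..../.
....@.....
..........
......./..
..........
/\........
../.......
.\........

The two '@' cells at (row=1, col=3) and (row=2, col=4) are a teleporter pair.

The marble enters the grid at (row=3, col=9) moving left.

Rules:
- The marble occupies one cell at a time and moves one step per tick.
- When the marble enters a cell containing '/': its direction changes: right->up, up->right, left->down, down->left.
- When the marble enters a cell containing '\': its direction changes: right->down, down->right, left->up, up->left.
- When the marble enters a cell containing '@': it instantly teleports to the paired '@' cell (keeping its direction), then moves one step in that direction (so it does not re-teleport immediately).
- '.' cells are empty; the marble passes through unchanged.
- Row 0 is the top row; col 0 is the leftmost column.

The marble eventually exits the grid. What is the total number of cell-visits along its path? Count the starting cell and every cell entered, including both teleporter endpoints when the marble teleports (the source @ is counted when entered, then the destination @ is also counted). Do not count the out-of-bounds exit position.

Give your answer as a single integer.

Step 1: enter (3,9), '.' pass, move left to (3,8)
Step 2: enter (3,8), '.' pass, move left to (3,7)
Step 3: enter (3,7), '.' pass, move left to (3,6)
Step 4: enter (3,6), '.' pass, move left to (3,5)
Step 5: enter (3,5), '.' pass, move left to (3,4)
Step 6: enter (3,4), '.' pass, move left to (3,3)
Step 7: enter (3,3), '.' pass, move left to (3,2)
Step 8: enter (3,2), '.' pass, move left to (3,1)
Step 9: enter (3,1), '.' pass, move left to (3,0)
Step 10: enter (3,0), '.' pass, move left to (3,-1)
Step 11: at (3,-1) — EXIT via left edge, pos 3
Path length (cell visits): 10

Answer: 10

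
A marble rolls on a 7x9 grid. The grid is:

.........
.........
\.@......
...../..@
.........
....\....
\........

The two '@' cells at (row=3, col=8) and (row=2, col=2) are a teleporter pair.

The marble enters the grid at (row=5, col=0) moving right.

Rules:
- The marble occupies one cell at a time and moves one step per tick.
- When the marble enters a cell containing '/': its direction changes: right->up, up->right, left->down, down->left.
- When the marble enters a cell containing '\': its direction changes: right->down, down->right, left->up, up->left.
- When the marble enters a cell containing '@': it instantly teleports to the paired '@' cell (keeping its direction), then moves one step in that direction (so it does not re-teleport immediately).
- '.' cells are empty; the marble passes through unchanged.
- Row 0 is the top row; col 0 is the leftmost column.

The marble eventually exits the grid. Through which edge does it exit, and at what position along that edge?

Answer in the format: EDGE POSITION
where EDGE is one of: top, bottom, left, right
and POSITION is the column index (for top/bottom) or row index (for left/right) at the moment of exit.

Answer: bottom 4

Derivation:
Step 1: enter (5,0), '.' pass, move right to (5,1)
Step 2: enter (5,1), '.' pass, move right to (5,2)
Step 3: enter (5,2), '.' pass, move right to (5,3)
Step 4: enter (5,3), '.' pass, move right to (5,4)
Step 5: enter (5,4), '\' deflects right->down, move down to (6,4)
Step 6: enter (6,4), '.' pass, move down to (7,4)
Step 7: at (7,4) — EXIT via bottom edge, pos 4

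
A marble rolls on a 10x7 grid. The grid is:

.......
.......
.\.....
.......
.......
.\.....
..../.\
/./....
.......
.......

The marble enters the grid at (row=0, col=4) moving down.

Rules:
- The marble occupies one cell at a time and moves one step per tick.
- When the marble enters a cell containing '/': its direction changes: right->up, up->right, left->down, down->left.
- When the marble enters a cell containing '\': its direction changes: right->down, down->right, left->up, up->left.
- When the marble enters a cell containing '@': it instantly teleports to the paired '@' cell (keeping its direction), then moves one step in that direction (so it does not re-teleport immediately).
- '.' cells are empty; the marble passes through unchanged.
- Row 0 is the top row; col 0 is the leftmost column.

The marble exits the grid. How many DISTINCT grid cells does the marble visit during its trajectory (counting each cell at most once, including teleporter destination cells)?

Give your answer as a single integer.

Step 1: enter (0,4), '.' pass, move down to (1,4)
Step 2: enter (1,4), '.' pass, move down to (2,4)
Step 3: enter (2,4), '.' pass, move down to (3,4)
Step 4: enter (3,4), '.' pass, move down to (4,4)
Step 5: enter (4,4), '.' pass, move down to (5,4)
Step 6: enter (5,4), '.' pass, move down to (6,4)
Step 7: enter (6,4), '/' deflects down->left, move left to (6,3)
Step 8: enter (6,3), '.' pass, move left to (6,2)
Step 9: enter (6,2), '.' pass, move left to (6,1)
Step 10: enter (6,1), '.' pass, move left to (6,0)
Step 11: enter (6,0), '.' pass, move left to (6,-1)
Step 12: at (6,-1) — EXIT via left edge, pos 6
Distinct cells visited: 11 (path length 11)

Answer: 11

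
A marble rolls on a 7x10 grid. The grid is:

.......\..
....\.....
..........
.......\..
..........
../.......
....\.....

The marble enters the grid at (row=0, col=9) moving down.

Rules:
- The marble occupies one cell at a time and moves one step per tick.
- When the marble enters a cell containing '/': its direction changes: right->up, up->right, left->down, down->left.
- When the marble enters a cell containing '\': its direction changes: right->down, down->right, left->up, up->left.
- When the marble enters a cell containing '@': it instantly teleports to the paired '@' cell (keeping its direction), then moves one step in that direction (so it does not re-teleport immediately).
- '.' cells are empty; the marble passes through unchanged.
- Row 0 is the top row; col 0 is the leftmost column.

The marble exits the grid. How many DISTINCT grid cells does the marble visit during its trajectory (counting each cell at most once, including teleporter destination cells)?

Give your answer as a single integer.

Answer: 7

Derivation:
Step 1: enter (0,9), '.' pass, move down to (1,9)
Step 2: enter (1,9), '.' pass, move down to (2,9)
Step 3: enter (2,9), '.' pass, move down to (3,9)
Step 4: enter (3,9), '.' pass, move down to (4,9)
Step 5: enter (4,9), '.' pass, move down to (5,9)
Step 6: enter (5,9), '.' pass, move down to (6,9)
Step 7: enter (6,9), '.' pass, move down to (7,9)
Step 8: at (7,9) — EXIT via bottom edge, pos 9
Distinct cells visited: 7 (path length 7)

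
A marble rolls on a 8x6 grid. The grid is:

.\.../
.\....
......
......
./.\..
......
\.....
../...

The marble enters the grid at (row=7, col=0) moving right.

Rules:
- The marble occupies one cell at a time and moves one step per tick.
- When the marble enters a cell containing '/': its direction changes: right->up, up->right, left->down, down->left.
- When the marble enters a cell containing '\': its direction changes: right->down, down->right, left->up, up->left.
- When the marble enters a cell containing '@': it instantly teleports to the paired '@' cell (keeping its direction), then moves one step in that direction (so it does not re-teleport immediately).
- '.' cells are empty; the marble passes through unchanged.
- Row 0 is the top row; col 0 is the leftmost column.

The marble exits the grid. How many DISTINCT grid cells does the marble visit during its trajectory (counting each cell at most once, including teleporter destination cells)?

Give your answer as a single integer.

Answer: 10

Derivation:
Step 1: enter (7,0), '.' pass, move right to (7,1)
Step 2: enter (7,1), '.' pass, move right to (7,2)
Step 3: enter (7,2), '/' deflects right->up, move up to (6,2)
Step 4: enter (6,2), '.' pass, move up to (5,2)
Step 5: enter (5,2), '.' pass, move up to (4,2)
Step 6: enter (4,2), '.' pass, move up to (3,2)
Step 7: enter (3,2), '.' pass, move up to (2,2)
Step 8: enter (2,2), '.' pass, move up to (1,2)
Step 9: enter (1,2), '.' pass, move up to (0,2)
Step 10: enter (0,2), '.' pass, move up to (-1,2)
Step 11: at (-1,2) — EXIT via top edge, pos 2
Distinct cells visited: 10 (path length 10)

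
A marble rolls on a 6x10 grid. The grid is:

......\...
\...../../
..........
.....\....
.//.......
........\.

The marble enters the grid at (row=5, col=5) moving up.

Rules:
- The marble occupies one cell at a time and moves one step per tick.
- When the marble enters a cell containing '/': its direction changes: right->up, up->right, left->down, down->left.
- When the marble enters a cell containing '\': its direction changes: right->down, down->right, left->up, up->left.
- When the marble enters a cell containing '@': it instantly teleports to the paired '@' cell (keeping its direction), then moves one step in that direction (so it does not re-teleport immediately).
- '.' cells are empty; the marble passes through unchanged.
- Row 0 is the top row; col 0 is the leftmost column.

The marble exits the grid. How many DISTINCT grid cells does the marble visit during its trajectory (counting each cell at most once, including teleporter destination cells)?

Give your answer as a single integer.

Answer: 8

Derivation:
Step 1: enter (5,5), '.' pass, move up to (4,5)
Step 2: enter (4,5), '.' pass, move up to (3,5)
Step 3: enter (3,5), '\' deflects up->left, move left to (3,4)
Step 4: enter (3,4), '.' pass, move left to (3,3)
Step 5: enter (3,3), '.' pass, move left to (3,2)
Step 6: enter (3,2), '.' pass, move left to (3,1)
Step 7: enter (3,1), '.' pass, move left to (3,0)
Step 8: enter (3,0), '.' pass, move left to (3,-1)
Step 9: at (3,-1) — EXIT via left edge, pos 3
Distinct cells visited: 8 (path length 8)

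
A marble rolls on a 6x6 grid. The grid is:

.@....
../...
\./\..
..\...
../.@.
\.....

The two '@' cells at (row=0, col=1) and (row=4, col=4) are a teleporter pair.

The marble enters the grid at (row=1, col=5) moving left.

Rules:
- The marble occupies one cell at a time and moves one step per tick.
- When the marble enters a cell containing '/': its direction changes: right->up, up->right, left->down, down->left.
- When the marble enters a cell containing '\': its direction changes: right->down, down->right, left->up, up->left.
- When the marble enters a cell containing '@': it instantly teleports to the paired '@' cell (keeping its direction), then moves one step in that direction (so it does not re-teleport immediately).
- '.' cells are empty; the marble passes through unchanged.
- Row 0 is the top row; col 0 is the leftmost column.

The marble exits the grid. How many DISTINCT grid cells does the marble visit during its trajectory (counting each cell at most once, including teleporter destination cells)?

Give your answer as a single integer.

Step 1: enter (1,5), '.' pass, move left to (1,4)
Step 2: enter (1,4), '.' pass, move left to (1,3)
Step 3: enter (1,3), '.' pass, move left to (1,2)
Step 4: enter (1,2), '/' deflects left->down, move down to (2,2)
Step 5: enter (2,2), '/' deflects down->left, move left to (2,1)
Step 6: enter (2,1), '.' pass, move left to (2,0)
Step 7: enter (2,0), '\' deflects left->up, move up to (1,0)
Step 8: enter (1,0), '.' pass, move up to (0,0)
Step 9: enter (0,0), '.' pass, move up to (-1,0)
Step 10: at (-1,0) — EXIT via top edge, pos 0
Distinct cells visited: 9 (path length 9)

Answer: 9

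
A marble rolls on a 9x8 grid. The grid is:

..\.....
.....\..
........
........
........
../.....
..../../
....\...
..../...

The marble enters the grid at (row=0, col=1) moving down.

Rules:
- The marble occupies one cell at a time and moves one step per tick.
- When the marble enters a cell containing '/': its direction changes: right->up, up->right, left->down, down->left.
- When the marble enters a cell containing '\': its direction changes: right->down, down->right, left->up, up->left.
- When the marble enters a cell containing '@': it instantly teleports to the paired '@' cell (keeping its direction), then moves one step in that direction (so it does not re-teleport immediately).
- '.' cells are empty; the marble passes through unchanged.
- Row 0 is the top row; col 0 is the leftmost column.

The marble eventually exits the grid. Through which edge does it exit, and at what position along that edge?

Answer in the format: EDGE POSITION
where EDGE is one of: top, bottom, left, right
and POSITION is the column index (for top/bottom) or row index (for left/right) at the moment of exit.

Answer: bottom 1

Derivation:
Step 1: enter (0,1), '.' pass, move down to (1,1)
Step 2: enter (1,1), '.' pass, move down to (2,1)
Step 3: enter (2,1), '.' pass, move down to (3,1)
Step 4: enter (3,1), '.' pass, move down to (4,1)
Step 5: enter (4,1), '.' pass, move down to (5,1)
Step 6: enter (5,1), '.' pass, move down to (6,1)
Step 7: enter (6,1), '.' pass, move down to (7,1)
Step 8: enter (7,1), '.' pass, move down to (8,1)
Step 9: enter (8,1), '.' pass, move down to (9,1)
Step 10: at (9,1) — EXIT via bottom edge, pos 1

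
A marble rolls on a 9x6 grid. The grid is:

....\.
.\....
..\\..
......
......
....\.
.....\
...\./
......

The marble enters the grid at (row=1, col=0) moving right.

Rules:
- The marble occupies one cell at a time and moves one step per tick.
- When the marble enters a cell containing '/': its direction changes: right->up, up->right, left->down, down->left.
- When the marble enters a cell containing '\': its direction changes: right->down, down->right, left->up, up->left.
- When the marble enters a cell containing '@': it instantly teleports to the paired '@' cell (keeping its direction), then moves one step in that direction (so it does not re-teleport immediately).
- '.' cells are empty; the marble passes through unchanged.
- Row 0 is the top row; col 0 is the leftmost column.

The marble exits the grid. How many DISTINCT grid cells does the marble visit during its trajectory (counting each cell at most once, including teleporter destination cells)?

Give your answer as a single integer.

Answer: 9

Derivation:
Step 1: enter (1,0), '.' pass, move right to (1,1)
Step 2: enter (1,1), '\' deflects right->down, move down to (2,1)
Step 3: enter (2,1), '.' pass, move down to (3,1)
Step 4: enter (3,1), '.' pass, move down to (4,1)
Step 5: enter (4,1), '.' pass, move down to (5,1)
Step 6: enter (5,1), '.' pass, move down to (6,1)
Step 7: enter (6,1), '.' pass, move down to (7,1)
Step 8: enter (7,1), '.' pass, move down to (8,1)
Step 9: enter (8,1), '.' pass, move down to (9,1)
Step 10: at (9,1) — EXIT via bottom edge, pos 1
Distinct cells visited: 9 (path length 9)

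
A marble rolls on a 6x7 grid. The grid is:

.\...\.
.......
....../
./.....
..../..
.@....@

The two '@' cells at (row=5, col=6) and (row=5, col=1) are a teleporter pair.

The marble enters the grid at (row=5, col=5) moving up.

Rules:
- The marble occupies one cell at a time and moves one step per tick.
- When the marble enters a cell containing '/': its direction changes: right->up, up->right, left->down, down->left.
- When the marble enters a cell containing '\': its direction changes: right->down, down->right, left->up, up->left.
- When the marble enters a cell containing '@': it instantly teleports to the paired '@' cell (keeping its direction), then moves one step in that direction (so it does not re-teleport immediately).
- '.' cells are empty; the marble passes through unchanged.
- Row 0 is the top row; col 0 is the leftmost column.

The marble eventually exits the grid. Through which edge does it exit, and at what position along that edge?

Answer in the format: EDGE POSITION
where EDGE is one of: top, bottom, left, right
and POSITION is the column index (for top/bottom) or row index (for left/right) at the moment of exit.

Answer: top 1

Derivation:
Step 1: enter (5,5), '.' pass, move up to (4,5)
Step 2: enter (4,5), '.' pass, move up to (3,5)
Step 3: enter (3,5), '.' pass, move up to (2,5)
Step 4: enter (2,5), '.' pass, move up to (1,5)
Step 5: enter (1,5), '.' pass, move up to (0,5)
Step 6: enter (0,5), '\' deflects up->left, move left to (0,4)
Step 7: enter (0,4), '.' pass, move left to (0,3)
Step 8: enter (0,3), '.' pass, move left to (0,2)
Step 9: enter (0,2), '.' pass, move left to (0,1)
Step 10: enter (0,1), '\' deflects left->up, move up to (-1,1)
Step 11: at (-1,1) — EXIT via top edge, pos 1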